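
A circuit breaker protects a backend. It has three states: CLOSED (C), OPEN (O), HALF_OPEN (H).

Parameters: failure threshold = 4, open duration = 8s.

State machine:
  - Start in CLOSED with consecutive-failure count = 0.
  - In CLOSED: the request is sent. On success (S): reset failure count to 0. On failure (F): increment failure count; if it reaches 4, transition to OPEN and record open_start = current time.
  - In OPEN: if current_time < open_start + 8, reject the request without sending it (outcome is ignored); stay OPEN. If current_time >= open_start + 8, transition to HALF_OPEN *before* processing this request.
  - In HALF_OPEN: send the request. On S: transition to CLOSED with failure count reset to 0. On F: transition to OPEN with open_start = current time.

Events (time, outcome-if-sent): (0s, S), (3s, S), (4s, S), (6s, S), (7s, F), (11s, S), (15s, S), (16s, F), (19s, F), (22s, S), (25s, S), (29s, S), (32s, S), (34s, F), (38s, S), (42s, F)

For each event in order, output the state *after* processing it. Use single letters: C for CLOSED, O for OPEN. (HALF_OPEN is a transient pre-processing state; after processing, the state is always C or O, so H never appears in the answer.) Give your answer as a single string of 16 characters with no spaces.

Answer: CCCCCCCCCCCCCCCC

Derivation:
State after each event:
  event#1 t=0s outcome=S: state=CLOSED
  event#2 t=3s outcome=S: state=CLOSED
  event#3 t=4s outcome=S: state=CLOSED
  event#4 t=6s outcome=S: state=CLOSED
  event#5 t=7s outcome=F: state=CLOSED
  event#6 t=11s outcome=S: state=CLOSED
  event#7 t=15s outcome=S: state=CLOSED
  event#8 t=16s outcome=F: state=CLOSED
  event#9 t=19s outcome=F: state=CLOSED
  event#10 t=22s outcome=S: state=CLOSED
  event#11 t=25s outcome=S: state=CLOSED
  event#12 t=29s outcome=S: state=CLOSED
  event#13 t=32s outcome=S: state=CLOSED
  event#14 t=34s outcome=F: state=CLOSED
  event#15 t=38s outcome=S: state=CLOSED
  event#16 t=42s outcome=F: state=CLOSED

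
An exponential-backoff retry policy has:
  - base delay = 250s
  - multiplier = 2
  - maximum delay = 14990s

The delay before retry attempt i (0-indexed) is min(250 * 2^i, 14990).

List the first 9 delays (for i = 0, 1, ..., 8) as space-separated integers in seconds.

Computing each delay:
  i=0: min(250*2^0, 14990) = 250
  i=1: min(250*2^1, 14990) = 500
  i=2: min(250*2^2, 14990) = 1000
  i=3: min(250*2^3, 14990) = 2000
  i=4: min(250*2^4, 14990) = 4000
  i=5: min(250*2^5, 14990) = 8000
  i=6: min(250*2^6, 14990) = 14990
  i=7: min(250*2^7, 14990) = 14990
  i=8: min(250*2^8, 14990) = 14990

Answer: 250 500 1000 2000 4000 8000 14990 14990 14990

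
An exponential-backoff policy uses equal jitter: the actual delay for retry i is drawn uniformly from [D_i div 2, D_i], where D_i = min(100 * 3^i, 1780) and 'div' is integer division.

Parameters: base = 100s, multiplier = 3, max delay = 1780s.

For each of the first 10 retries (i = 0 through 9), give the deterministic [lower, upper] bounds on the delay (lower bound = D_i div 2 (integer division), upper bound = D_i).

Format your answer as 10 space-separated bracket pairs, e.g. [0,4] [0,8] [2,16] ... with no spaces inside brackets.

Computing bounds per retry:
  i=0: D_i=min(100*3^0,1780)=100, bounds=[50,100]
  i=1: D_i=min(100*3^1,1780)=300, bounds=[150,300]
  i=2: D_i=min(100*3^2,1780)=900, bounds=[450,900]
  i=3: D_i=min(100*3^3,1780)=1780, bounds=[890,1780]
  i=4: D_i=min(100*3^4,1780)=1780, bounds=[890,1780]
  i=5: D_i=min(100*3^5,1780)=1780, bounds=[890,1780]
  i=6: D_i=min(100*3^6,1780)=1780, bounds=[890,1780]
  i=7: D_i=min(100*3^7,1780)=1780, bounds=[890,1780]
  i=8: D_i=min(100*3^8,1780)=1780, bounds=[890,1780]
  i=9: D_i=min(100*3^9,1780)=1780, bounds=[890,1780]

Answer: [50,100] [150,300] [450,900] [890,1780] [890,1780] [890,1780] [890,1780] [890,1780] [890,1780] [890,1780]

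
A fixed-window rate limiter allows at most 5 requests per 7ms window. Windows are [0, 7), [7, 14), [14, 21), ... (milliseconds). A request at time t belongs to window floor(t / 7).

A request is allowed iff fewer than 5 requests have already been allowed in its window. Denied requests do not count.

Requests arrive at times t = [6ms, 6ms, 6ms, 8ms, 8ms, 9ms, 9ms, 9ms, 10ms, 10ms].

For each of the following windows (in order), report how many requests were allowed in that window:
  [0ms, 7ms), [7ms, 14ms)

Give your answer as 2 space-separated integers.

Processing requests:
  req#1 t=6ms (window 0): ALLOW
  req#2 t=6ms (window 0): ALLOW
  req#3 t=6ms (window 0): ALLOW
  req#4 t=8ms (window 1): ALLOW
  req#5 t=8ms (window 1): ALLOW
  req#6 t=9ms (window 1): ALLOW
  req#7 t=9ms (window 1): ALLOW
  req#8 t=9ms (window 1): ALLOW
  req#9 t=10ms (window 1): DENY
  req#10 t=10ms (window 1): DENY

Allowed counts by window: 3 5

Answer: 3 5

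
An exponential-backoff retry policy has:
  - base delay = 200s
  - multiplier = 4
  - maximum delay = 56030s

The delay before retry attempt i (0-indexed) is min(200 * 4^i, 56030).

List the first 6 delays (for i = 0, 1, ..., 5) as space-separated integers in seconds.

Answer: 200 800 3200 12800 51200 56030

Derivation:
Computing each delay:
  i=0: min(200*4^0, 56030) = 200
  i=1: min(200*4^1, 56030) = 800
  i=2: min(200*4^2, 56030) = 3200
  i=3: min(200*4^3, 56030) = 12800
  i=4: min(200*4^4, 56030) = 51200
  i=5: min(200*4^5, 56030) = 56030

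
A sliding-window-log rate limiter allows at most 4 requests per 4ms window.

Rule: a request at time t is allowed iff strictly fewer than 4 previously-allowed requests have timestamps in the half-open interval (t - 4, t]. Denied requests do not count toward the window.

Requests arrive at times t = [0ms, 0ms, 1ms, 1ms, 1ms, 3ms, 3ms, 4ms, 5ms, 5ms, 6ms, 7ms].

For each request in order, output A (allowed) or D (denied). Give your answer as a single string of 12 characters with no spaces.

Answer: AAAADDDAAAAD

Derivation:
Tracking allowed requests in the window:
  req#1 t=0ms: ALLOW
  req#2 t=0ms: ALLOW
  req#3 t=1ms: ALLOW
  req#4 t=1ms: ALLOW
  req#5 t=1ms: DENY
  req#6 t=3ms: DENY
  req#7 t=3ms: DENY
  req#8 t=4ms: ALLOW
  req#9 t=5ms: ALLOW
  req#10 t=5ms: ALLOW
  req#11 t=6ms: ALLOW
  req#12 t=7ms: DENY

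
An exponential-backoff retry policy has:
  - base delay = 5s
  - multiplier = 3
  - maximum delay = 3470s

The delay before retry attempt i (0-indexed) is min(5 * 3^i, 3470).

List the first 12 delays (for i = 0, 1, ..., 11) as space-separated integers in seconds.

Computing each delay:
  i=0: min(5*3^0, 3470) = 5
  i=1: min(5*3^1, 3470) = 15
  i=2: min(5*3^2, 3470) = 45
  i=3: min(5*3^3, 3470) = 135
  i=4: min(5*3^4, 3470) = 405
  i=5: min(5*3^5, 3470) = 1215
  i=6: min(5*3^6, 3470) = 3470
  i=7: min(5*3^7, 3470) = 3470
  i=8: min(5*3^8, 3470) = 3470
  i=9: min(5*3^9, 3470) = 3470
  i=10: min(5*3^10, 3470) = 3470
  i=11: min(5*3^11, 3470) = 3470

Answer: 5 15 45 135 405 1215 3470 3470 3470 3470 3470 3470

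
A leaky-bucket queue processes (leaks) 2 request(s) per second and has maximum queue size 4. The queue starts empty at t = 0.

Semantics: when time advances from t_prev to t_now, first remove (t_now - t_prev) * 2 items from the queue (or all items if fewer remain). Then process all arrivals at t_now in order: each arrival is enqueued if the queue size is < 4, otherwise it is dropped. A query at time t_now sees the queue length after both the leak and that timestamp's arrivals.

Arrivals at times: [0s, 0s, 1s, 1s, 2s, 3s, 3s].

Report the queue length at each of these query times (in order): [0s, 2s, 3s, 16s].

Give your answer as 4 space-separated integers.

Queue lengths at query times:
  query t=0s: backlog = 2
  query t=2s: backlog = 1
  query t=3s: backlog = 2
  query t=16s: backlog = 0

Answer: 2 1 2 0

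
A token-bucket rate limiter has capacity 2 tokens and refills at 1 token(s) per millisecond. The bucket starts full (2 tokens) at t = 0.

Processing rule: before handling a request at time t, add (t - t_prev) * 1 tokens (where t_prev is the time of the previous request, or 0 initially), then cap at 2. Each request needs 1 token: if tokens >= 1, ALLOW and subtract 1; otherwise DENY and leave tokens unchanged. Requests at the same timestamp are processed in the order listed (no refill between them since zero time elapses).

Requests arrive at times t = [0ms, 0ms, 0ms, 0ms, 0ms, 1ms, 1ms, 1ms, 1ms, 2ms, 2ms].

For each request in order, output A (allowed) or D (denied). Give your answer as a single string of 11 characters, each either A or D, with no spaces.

Answer: AADDDADDDAD

Derivation:
Simulating step by step:
  req#1 t=0ms: ALLOW
  req#2 t=0ms: ALLOW
  req#3 t=0ms: DENY
  req#4 t=0ms: DENY
  req#5 t=0ms: DENY
  req#6 t=1ms: ALLOW
  req#7 t=1ms: DENY
  req#8 t=1ms: DENY
  req#9 t=1ms: DENY
  req#10 t=2ms: ALLOW
  req#11 t=2ms: DENY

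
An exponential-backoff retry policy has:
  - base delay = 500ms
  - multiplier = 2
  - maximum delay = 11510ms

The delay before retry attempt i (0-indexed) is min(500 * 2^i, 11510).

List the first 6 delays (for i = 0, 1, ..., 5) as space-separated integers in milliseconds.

Answer: 500 1000 2000 4000 8000 11510

Derivation:
Computing each delay:
  i=0: min(500*2^0, 11510) = 500
  i=1: min(500*2^1, 11510) = 1000
  i=2: min(500*2^2, 11510) = 2000
  i=3: min(500*2^3, 11510) = 4000
  i=4: min(500*2^4, 11510) = 8000
  i=5: min(500*2^5, 11510) = 11510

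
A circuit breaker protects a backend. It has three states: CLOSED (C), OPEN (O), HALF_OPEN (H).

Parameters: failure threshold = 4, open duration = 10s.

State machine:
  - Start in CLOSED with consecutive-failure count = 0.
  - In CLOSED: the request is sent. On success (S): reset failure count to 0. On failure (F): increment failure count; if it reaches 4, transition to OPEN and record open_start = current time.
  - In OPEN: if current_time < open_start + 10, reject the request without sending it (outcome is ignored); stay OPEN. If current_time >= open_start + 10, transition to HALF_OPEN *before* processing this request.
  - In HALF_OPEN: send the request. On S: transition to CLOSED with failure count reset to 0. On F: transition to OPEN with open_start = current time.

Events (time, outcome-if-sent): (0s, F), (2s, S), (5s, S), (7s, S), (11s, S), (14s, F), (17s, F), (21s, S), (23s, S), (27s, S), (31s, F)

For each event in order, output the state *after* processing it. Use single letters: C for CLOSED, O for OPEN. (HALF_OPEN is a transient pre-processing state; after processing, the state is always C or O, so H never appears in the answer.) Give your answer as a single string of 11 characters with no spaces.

Answer: CCCCCCCCCCC

Derivation:
State after each event:
  event#1 t=0s outcome=F: state=CLOSED
  event#2 t=2s outcome=S: state=CLOSED
  event#3 t=5s outcome=S: state=CLOSED
  event#4 t=7s outcome=S: state=CLOSED
  event#5 t=11s outcome=S: state=CLOSED
  event#6 t=14s outcome=F: state=CLOSED
  event#7 t=17s outcome=F: state=CLOSED
  event#8 t=21s outcome=S: state=CLOSED
  event#9 t=23s outcome=S: state=CLOSED
  event#10 t=27s outcome=S: state=CLOSED
  event#11 t=31s outcome=F: state=CLOSED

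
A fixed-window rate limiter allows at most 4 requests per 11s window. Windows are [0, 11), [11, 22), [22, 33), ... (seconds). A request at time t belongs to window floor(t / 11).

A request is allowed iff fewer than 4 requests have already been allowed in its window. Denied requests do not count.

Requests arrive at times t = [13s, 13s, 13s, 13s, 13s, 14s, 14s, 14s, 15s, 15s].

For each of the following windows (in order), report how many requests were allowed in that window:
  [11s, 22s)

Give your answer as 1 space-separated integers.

Processing requests:
  req#1 t=13s (window 1): ALLOW
  req#2 t=13s (window 1): ALLOW
  req#3 t=13s (window 1): ALLOW
  req#4 t=13s (window 1): ALLOW
  req#5 t=13s (window 1): DENY
  req#6 t=14s (window 1): DENY
  req#7 t=14s (window 1): DENY
  req#8 t=14s (window 1): DENY
  req#9 t=15s (window 1): DENY
  req#10 t=15s (window 1): DENY

Allowed counts by window: 4

Answer: 4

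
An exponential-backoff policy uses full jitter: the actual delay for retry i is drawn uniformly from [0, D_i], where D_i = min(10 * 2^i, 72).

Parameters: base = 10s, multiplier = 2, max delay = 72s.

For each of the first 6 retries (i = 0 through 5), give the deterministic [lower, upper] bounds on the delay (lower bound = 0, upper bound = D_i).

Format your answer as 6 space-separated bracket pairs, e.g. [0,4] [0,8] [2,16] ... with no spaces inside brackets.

Answer: [0,10] [0,20] [0,40] [0,72] [0,72] [0,72]

Derivation:
Computing bounds per retry:
  i=0: D_i=min(10*2^0,72)=10, bounds=[0,10]
  i=1: D_i=min(10*2^1,72)=20, bounds=[0,20]
  i=2: D_i=min(10*2^2,72)=40, bounds=[0,40]
  i=3: D_i=min(10*2^3,72)=72, bounds=[0,72]
  i=4: D_i=min(10*2^4,72)=72, bounds=[0,72]
  i=5: D_i=min(10*2^5,72)=72, bounds=[0,72]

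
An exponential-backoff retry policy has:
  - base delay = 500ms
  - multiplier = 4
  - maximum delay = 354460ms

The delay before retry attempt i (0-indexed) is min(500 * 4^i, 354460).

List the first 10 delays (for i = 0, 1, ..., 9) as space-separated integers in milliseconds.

Computing each delay:
  i=0: min(500*4^0, 354460) = 500
  i=1: min(500*4^1, 354460) = 2000
  i=2: min(500*4^2, 354460) = 8000
  i=3: min(500*4^3, 354460) = 32000
  i=4: min(500*4^4, 354460) = 128000
  i=5: min(500*4^5, 354460) = 354460
  i=6: min(500*4^6, 354460) = 354460
  i=7: min(500*4^7, 354460) = 354460
  i=8: min(500*4^8, 354460) = 354460
  i=9: min(500*4^9, 354460) = 354460

Answer: 500 2000 8000 32000 128000 354460 354460 354460 354460 354460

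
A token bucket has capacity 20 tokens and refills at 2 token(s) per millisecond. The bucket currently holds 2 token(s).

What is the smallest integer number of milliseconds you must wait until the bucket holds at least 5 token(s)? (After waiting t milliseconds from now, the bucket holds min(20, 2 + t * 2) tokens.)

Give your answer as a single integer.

Answer: 2

Derivation:
Need 2 + t * 2 >= 5, so t >= 3/2.
Smallest integer t = ceil(3/2) = 2.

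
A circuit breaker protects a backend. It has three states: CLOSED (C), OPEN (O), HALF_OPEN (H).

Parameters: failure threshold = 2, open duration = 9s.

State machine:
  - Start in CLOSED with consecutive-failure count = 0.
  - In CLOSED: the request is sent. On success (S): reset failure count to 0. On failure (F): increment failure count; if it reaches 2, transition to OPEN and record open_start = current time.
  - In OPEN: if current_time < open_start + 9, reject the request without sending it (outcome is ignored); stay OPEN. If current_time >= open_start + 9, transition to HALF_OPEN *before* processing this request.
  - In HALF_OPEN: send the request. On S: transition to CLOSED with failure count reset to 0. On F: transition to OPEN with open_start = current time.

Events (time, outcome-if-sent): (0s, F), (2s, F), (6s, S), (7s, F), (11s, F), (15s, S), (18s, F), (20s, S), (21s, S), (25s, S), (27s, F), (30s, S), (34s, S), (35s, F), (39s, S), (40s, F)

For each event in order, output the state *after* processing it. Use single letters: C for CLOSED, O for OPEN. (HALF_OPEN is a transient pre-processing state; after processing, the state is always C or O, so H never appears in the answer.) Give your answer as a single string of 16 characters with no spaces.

State after each event:
  event#1 t=0s outcome=F: state=CLOSED
  event#2 t=2s outcome=F: state=OPEN
  event#3 t=6s outcome=S: state=OPEN
  event#4 t=7s outcome=F: state=OPEN
  event#5 t=11s outcome=F: state=OPEN
  event#6 t=15s outcome=S: state=OPEN
  event#7 t=18s outcome=F: state=OPEN
  event#8 t=20s outcome=S: state=CLOSED
  event#9 t=21s outcome=S: state=CLOSED
  event#10 t=25s outcome=S: state=CLOSED
  event#11 t=27s outcome=F: state=CLOSED
  event#12 t=30s outcome=S: state=CLOSED
  event#13 t=34s outcome=S: state=CLOSED
  event#14 t=35s outcome=F: state=CLOSED
  event#15 t=39s outcome=S: state=CLOSED
  event#16 t=40s outcome=F: state=CLOSED

Answer: COOOOOOCCCCCCCCC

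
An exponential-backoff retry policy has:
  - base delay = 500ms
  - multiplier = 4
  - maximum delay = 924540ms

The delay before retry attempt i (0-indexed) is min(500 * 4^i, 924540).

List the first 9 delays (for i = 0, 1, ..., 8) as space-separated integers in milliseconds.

Computing each delay:
  i=0: min(500*4^0, 924540) = 500
  i=1: min(500*4^1, 924540) = 2000
  i=2: min(500*4^2, 924540) = 8000
  i=3: min(500*4^3, 924540) = 32000
  i=4: min(500*4^4, 924540) = 128000
  i=5: min(500*4^5, 924540) = 512000
  i=6: min(500*4^6, 924540) = 924540
  i=7: min(500*4^7, 924540) = 924540
  i=8: min(500*4^8, 924540) = 924540

Answer: 500 2000 8000 32000 128000 512000 924540 924540 924540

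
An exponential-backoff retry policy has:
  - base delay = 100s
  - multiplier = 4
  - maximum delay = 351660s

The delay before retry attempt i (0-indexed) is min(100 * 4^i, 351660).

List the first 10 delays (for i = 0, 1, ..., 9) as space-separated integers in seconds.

Answer: 100 400 1600 6400 25600 102400 351660 351660 351660 351660

Derivation:
Computing each delay:
  i=0: min(100*4^0, 351660) = 100
  i=1: min(100*4^1, 351660) = 400
  i=2: min(100*4^2, 351660) = 1600
  i=3: min(100*4^3, 351660) = 6400
  i=4: min(100*4^4, 351660) = 25600
  i=5: min(100*4^5, 351660) = 102400
  i=6: min(100*4^6, 351660) = 351660
  i=7: min(100*4^7, 351660) = 351660
  i=8: min(100*4^8, 351660) = 351660
  i=9: min(100*4^9, 351660) = 351660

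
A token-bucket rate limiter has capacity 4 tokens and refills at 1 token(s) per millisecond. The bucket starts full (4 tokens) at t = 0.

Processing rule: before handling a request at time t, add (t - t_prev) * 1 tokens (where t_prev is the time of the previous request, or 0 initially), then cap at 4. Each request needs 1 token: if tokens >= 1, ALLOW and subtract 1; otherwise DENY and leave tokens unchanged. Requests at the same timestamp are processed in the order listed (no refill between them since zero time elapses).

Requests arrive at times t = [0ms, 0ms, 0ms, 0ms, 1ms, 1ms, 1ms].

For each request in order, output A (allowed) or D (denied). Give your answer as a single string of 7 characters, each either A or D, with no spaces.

Simulating step by step:
  req#1 t=0ms: ALLOW
  req#2 t=0ms: ALLOW
  req#3 t=0ms: ALLOW
  req#4 t=0ms: ALLOW
  req#5 t=1ms: ALLOW
  req#6 t=1ms: DENY
  req#7 t=1ms: DENY

Answer: AAAAADD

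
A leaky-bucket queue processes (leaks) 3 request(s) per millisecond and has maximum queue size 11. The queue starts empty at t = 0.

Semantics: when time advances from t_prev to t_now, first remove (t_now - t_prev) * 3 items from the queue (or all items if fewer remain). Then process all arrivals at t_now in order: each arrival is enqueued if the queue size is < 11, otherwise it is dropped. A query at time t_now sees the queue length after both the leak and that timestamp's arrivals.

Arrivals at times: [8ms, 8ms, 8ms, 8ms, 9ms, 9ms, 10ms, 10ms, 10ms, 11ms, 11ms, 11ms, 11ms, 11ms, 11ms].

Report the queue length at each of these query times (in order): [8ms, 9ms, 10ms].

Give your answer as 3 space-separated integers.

Queue lengths at query times:
  query t=8ms: backlog = 4
  query t=9ms: backlog = 3
  query t=10ms: backlog = 3

Answer: 4 3 3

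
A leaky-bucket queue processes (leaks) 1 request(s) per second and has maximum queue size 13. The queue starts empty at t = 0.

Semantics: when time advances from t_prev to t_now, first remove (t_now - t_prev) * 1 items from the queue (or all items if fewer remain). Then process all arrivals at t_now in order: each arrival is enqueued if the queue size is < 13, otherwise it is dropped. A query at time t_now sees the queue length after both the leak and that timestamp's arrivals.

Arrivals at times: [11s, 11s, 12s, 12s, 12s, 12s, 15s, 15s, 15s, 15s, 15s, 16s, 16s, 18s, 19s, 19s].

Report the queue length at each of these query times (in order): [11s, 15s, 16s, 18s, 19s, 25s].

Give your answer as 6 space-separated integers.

Answer: 2 7 8 7 8 2

Derivation:
Queue lengths at query times:
  query t=11s: backlog = 2
  query t=15s: backlog = 7
  query t=16s: backlog = 8
  query t=18s: backlog = 7
  query t=19s: backlog = 8
  query t=25s: backlog = 2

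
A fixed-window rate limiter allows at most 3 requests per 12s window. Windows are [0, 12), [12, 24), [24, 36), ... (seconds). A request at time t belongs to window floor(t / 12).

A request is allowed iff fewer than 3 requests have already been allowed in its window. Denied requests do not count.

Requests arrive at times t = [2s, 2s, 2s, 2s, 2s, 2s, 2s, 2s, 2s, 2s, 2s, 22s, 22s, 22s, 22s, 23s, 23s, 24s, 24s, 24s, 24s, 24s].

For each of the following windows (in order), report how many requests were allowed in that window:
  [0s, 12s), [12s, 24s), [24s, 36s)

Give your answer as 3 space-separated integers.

Answer: 3 3 3

Derivation:
Processing requests:
  req#1 t=2s (window 0): ALLOW
  req#2 t=2s (window 0): ALLOW
  req#3 t=2s (window 0): ALLOW
  req#4 t=2s (window 0): DENY
  req#5 t=2s (window 0): DENY
  req#6 t=2s (window 0): DENY
  req#7 t=2s (window 0): DENY
  req#8 t=2s (window 0): DENY
  req#9 t=2s (window 0): DENY
  req#10 t=2s (window 0): DENY
  req#11 t=2s (window 0): DENY
  req#12 t=22s (window 1): ALLOW
  req#13 t=22s (window 1): ALLOW
  req#14 t=22s (window 1): ALLOW
  req#15 t=22s (window 1): DENY
  req#16 t=23s (window 1): DENY
  req#17 t=23s (window 1): DENY
  req#18 t=24s (window 2): ALLOW
  req#19 t=24s (window 2): ALLOW
  req#20 t=24s (window 2): ALLOW
  req#21 t=24s (window 2): DENY
  req#22 t=24s (window 2): DENY

Allowed counts by window: 3 3 3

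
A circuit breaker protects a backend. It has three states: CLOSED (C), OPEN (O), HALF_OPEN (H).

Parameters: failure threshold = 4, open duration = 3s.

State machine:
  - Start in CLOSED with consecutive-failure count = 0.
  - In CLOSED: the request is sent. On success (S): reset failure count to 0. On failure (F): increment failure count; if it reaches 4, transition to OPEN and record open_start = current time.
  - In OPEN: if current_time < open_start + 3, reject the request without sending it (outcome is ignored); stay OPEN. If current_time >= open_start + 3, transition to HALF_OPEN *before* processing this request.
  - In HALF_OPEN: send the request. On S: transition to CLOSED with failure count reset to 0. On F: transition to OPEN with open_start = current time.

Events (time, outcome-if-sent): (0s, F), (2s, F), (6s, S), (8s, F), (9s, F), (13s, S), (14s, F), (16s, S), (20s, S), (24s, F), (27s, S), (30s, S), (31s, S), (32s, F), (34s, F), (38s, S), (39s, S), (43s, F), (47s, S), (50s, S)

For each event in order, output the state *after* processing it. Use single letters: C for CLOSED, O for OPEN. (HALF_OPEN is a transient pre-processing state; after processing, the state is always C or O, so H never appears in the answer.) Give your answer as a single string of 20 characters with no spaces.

State after each event:
  event#1 t=0s outcome=F: state=CLOSED
  event#2 t=2s outcome=F: state=CLOSED
  event#3 t=6s outcome=S: state=CLOSED
  event#4 t=8s outcome=F: state=CLOSED
  event#5 t=9s outcome=F: state=CLOSED
  event#6 t=13s outcome=S: state=CLOSED
  event#7 t=14s outcome=F: state=CLOSED
  event#8 t=16s outcome=S: state=CLOSED
  event#9 t=20s outcome=S: state=CLOSED
  event#10 t=24s outcome=F: state=CLOSED
  event#11 t=27s outcome=S: state=CLOSED
  event#12 t=30s outcome=S: state=CLOSED
  event#13 t=31s outcome=S: state=CLOSED
  event#14 t=32s outcome=F: state=CLOSED
  event#15 t=34s outcome=F: state=CLOSED
  event#16 t=38s outcome=S: state=CLOSED
  event#17 t=39s outcome=S: state=CLOSED
  event#18 t=43s outcome=F: state=CLOSED
  event#19 t=47s outcome=S: state=CLOSED
  event#20 t=50s outcome=S: state=CLOSED

Answer: CCCCCCCCCCCCCCCCCCCC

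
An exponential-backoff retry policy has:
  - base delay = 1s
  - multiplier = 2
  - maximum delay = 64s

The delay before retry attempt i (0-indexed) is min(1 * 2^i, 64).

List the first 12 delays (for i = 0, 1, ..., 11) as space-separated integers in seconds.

Answer: 1 2 4 8 16 32 64 64 64 64 64 64

Derivation:
Computing each delay:
  i=0: min(1*2^0, 64) = 1
  i=1: min(1*2^1, 64) = 2
  i=2: min(1*2^2, 64) = 4
  i=3: min(1*2^3, 64) = 8
  i=4: min(1*2^4, 64) = 16
  i=5: min(1*2^5, 64) = 32
  i=6: min(1*2^6, 64) = 64
  i=7: min(1*2^7, 64) = 64
  i=8: min(1*2^8, 64) = 64
  i=9: min(1*2^9, 64) = 64
  i=10: min(1*2^10, 64) = 64
  i=11: min(1*2^11, 64) = 64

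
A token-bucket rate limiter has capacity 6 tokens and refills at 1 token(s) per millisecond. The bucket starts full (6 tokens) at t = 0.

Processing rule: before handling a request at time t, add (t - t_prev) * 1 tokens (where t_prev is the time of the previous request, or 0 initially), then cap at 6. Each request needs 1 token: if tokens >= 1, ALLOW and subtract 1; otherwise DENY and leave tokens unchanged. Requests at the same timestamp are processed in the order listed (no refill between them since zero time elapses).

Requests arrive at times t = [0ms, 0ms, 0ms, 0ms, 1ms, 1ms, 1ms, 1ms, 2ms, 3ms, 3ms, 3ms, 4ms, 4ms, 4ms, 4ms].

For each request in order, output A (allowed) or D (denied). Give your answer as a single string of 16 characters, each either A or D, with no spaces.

Answer: AAAAAAADAADDADDD

Derivation:
Simulating step by step:
  req#1 t=0ms: ALLOW
  req#2 t=0ms: ALLOW
  req#3 t=0ms: ALLOW
  req#4 t=0ms: ALLOW
  req#5 t=1ms: ALLOW
  req#6 t=1ms: ALLOW
  req#7 t=1ms: ALLOW
  req#8 t=1ms: DENY
  req#9 t=2ms: ALLOW
  req#10 t=3ms: ALLOW
  req#11 t=3ms: DENY
  req#12 t=3ms: DENY
  req#13 t=4ms: ALLOW
  req#14 t=4ms: DENY
  req#15 t=4ms: DENY
  req#16 t=4ms: DENY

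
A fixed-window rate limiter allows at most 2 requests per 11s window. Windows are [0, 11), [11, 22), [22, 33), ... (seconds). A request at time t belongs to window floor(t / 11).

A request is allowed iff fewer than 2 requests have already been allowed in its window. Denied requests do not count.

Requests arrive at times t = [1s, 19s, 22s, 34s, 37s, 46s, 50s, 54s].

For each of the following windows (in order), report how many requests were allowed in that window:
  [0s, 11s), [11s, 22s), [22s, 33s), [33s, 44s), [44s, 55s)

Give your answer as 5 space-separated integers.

Answer: 1 1 1 2 2

Derivation:
Processing requests:
  req#1 t=1s (window 0): ALLOW
  req#2 t=19s (window 1): ALLOW
  req#3 t=22s (window 2): ALLOW
  req#4 t=34s (window 3): ALLOW
  req#5 t=37s (window 3): ALLOW
  req#6 t=46s (window 4): ALLOW
  req#7 t=50s (window 4): ALLOW
  req#8 t=54s (window 4): DENY

Allowed counts by window: 1 1 1 2 2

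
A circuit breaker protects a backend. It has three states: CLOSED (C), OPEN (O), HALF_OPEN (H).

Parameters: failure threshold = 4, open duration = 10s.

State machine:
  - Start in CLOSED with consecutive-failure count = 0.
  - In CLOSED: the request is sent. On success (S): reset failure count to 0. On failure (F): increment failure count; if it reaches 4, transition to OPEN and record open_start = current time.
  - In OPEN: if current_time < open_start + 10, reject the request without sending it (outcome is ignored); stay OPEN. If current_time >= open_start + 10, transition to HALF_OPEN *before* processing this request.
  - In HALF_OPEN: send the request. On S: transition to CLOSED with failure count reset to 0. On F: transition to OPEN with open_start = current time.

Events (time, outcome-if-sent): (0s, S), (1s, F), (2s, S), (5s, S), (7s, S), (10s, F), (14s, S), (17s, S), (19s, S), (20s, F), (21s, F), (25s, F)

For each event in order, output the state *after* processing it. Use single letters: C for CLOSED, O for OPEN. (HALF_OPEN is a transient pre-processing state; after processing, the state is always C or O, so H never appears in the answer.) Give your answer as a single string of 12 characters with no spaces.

State after each event:
  event#1 t=0s outcome=S: state=CLOSED
  event#2 t=1s outcome=F: state=CLOSED
  event#3 t=2s outcome=S: state=CLOSED
  event#4 t=5s outcome=S: state=CLOSED
  event#5 t=7s outcome=S: state=CLOSED
  event#6 t=10s outcome=F: state=CLOSED
  event#7 t=14s outcome=S: state=CLOSED
  event#8 t=17s outcome=S: state=CLOSED
  event#9 t=19s outcome=S: state=CLOSED
  event#10 t=20s outcome=F: state=CLOSED
  event#11 t=21s outcome=F: state=CLOSED
  event#12 t=25s outcome=F: state=CLOSED

Answer: CCCCCCCCCCCC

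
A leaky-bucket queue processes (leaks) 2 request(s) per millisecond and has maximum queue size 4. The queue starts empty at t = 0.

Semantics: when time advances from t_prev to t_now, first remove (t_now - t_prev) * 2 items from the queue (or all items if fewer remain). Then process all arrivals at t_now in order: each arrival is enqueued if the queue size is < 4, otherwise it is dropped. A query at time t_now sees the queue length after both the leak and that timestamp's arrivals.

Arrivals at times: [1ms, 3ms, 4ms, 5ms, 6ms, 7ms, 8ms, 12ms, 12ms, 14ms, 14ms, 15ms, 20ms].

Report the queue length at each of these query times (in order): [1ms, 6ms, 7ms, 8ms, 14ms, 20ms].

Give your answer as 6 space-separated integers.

Queue lengths at query times:
  query t=1ms: backlog = 1
  query t=6ms: backlog = 1
  query t=7ms: backlog = 1
  query t=8ms: backlog = 1
  query t=14ms: backlog = 2
  query t=20ms: backlog = 1

Answer: 1 1 1 1 2 1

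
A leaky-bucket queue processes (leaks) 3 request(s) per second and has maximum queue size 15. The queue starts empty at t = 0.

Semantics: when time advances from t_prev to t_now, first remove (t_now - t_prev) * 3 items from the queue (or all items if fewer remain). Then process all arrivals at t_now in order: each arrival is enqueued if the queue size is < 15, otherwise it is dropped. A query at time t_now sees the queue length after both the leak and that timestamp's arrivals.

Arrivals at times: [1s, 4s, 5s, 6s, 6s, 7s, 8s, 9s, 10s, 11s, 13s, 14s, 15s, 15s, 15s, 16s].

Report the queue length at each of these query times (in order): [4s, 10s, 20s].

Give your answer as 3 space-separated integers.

Queue lengths at query times:
  query t=4s: backlog = 1
  query t=10s: backlog = 1
  query t=20s: backlog = 0

Answer: 1 1 0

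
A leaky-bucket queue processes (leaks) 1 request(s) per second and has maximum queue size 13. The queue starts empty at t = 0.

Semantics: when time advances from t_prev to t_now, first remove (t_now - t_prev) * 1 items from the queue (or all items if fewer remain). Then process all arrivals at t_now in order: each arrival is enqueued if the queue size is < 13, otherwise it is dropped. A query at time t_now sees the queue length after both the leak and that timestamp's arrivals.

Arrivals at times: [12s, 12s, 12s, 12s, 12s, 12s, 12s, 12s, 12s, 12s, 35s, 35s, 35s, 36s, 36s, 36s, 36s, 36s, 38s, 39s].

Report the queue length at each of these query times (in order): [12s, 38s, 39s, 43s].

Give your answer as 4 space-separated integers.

Answer: 10 6 6 2

Derivation:
Queue lengths at query times:
  query t=12s: backlog = 10
  query t=38s: backlog = 6
  query t=39s: backlog = 6
  query t=43s: backlog = 2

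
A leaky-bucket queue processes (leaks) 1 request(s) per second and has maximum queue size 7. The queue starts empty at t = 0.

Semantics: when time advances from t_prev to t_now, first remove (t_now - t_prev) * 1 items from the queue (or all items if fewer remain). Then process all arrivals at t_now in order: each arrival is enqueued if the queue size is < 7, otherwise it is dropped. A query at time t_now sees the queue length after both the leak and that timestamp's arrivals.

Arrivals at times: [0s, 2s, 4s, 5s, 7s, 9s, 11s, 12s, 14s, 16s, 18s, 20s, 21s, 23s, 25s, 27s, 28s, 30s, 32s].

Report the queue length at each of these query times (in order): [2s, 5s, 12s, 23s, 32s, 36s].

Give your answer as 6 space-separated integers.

Queue lengths at query times:
  query t=2s: backlog = 1
  query t=5s: backlog = 1
  query t=12s: backlog = 1
  query t=23s: backlog = 1
  query t=32s: backlog = 1
  query t=36s: backlog = 0

Answer: 1 1 1 1 1 0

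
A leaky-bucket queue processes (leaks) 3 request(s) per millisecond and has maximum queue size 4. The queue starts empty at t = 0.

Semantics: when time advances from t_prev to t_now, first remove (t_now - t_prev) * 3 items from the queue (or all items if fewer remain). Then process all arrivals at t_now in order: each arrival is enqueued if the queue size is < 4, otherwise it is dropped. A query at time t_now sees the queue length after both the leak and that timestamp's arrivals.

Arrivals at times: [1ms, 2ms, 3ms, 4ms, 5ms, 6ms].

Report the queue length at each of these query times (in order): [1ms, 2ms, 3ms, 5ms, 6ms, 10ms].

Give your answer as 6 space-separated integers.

Answer: 1 1 1 1 1 0

Derivation:
Queue lengths at query times:
  query t=1ms: backlog = 1
  query t=2ms: backlog = 1
  query t=3ms: backlog = 1
  query t=5ms: backlog = 1
  query t=6ms: backlog = 1
  query t=10ms: backlog = 0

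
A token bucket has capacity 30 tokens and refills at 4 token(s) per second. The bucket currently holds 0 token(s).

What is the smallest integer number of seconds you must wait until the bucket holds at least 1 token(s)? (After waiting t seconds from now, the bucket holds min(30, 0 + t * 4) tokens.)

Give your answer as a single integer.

Answer: 1

Derivation:
Need 0 + t * 4 >= 1, so t >= 1/4.
Smallest integer t = ceil(1/4) = 1.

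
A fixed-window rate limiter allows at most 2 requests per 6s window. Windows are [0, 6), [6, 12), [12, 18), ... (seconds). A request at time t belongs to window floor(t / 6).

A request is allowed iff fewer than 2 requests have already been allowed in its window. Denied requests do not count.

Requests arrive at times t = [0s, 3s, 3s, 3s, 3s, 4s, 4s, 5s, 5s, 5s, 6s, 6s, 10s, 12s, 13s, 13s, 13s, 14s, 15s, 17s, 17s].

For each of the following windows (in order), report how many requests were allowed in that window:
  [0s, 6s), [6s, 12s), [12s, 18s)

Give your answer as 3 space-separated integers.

Processing requests:
  req#1 t=0s (window 0): ALLOW
  req#2 t=3s (window 0): ALLOW
  req#3 t=3s (window 0): DENY
  req#4 t=3s (window 0): DENY
  req#5 t=3s (window 0): DENY
  req#6 t=4s (window 0): DENY
  req#7 t=4s (window 0): DENY
  req#8 t=5s (window 0): DENY
  req#9 t=5s (window 0): DENY
  req#10 t=5s (window 0): DENY
  req#11 t=6s (window 1): ALLOW
  req#12 t=6s (window 1): ALLOW
  req#13 t=10s (window 1): DENY
  req#14 t=12s (window 2): ALLOW
  req#15 t=13s (window 2): ALLOW
  req#16 t=13s (window 2): DENY
  req#17 t=13s (window 2): DENY
  req#18 t=14s (window 2): DENY
  req#19 t=15s (window 2): DENY
  req#20 t=17s (window 2): DENY
  req#21 t=17s (window 2): DENY

Allowed counts by window: 2 2 2

Answer: 2 2 2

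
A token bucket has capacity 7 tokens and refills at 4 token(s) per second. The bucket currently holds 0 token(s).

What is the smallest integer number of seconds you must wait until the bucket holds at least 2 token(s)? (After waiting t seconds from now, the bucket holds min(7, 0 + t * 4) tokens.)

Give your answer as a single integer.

Answer: 1

Derivation:
Need 0 + t * 4 >= 2, so t >= 2/4.
Smallest integer t = ceil(2/4) = 1.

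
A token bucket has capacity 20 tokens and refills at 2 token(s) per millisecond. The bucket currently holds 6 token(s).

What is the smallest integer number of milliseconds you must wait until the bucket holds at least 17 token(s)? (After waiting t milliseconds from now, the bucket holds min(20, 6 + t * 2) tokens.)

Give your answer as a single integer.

Answer: 6

Derivation:
Need 6 + t * 2 >= 17, so t >= 11/2.
Smallest integer t = ceil(11/2) = 6.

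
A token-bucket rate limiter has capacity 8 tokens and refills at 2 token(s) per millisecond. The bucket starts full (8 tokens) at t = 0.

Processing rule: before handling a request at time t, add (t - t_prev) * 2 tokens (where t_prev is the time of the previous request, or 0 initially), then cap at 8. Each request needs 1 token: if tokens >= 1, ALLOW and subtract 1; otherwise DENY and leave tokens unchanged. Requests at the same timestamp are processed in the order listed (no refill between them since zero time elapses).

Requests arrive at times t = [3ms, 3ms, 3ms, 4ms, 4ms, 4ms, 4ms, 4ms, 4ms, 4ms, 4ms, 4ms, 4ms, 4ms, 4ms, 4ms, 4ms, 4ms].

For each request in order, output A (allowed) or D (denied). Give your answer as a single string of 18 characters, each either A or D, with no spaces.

Simulating step by step:
  req#1 t=3ms: ALLOW
  req#2 t=3ms: ALLOW
  req#3 t=3ms: ALLOW
  req#4 t=4ms: ALLOW
  req#5 t=4ms: ALLOW
  req#6 t=4ms: ALLOW
  req#7 t=4ms: ALLOW
  req#8 t=4ms: ALLOW
  req#9 t=4ms: ALLOW
  req#10 t=4ms: ALLOW
  req#11 t=4ms: DENY
  req#12 t=4ms: DENY
  req#13 t=4ms: DENY
  req#14 t=4ms: DENY
  req#15 t=4ms: DENY
  req#16 t=4ms: DENY
  req#17 t=4ms: DENY
  req#18 t=4ms: DENY

Answer: AAAAAAAAAADDDDDDDD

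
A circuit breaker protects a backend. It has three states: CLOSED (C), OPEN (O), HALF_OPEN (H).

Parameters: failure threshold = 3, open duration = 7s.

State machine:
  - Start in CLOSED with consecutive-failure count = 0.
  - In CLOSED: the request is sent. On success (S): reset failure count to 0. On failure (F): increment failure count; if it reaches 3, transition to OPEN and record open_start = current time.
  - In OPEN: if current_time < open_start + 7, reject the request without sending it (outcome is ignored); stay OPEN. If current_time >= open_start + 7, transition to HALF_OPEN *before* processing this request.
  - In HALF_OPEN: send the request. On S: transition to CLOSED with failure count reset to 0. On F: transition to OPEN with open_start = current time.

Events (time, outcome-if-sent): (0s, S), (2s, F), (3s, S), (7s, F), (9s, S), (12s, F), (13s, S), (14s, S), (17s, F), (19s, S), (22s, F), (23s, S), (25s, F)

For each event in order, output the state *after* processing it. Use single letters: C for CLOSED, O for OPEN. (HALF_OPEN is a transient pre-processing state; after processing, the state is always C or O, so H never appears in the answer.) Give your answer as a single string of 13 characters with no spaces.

State after each event:
  event#1 t=0s outcome=S: state=CLOSED
  event#2 t=2s outcome=F: state=CLOSED
  event#3 t=3s outcome=S: state=CLOSED
  event#4 t=7s outcome=F: state=CLOSED
  event#5 t=9s outcome=S: state=CLOSED
  event#6 t=12s outcome=F: state=CLOSED
  event#7 t=13s outcome=S: state=CLOSED
  event#8 t=14s outcome=S: state=CLOSED
  event#9 t=17s outcome=F: state=CLOSED
  event#10 t=19s outcome=S: state=CLOSED
  event#11 t=22s outcome=F: state=CLOSED
  event#12 t=23s outcome=S: state=CLOSED
  event#13 t=25s outcome=F: state=CLOSED

Answer: CCCCCCCCCCCCC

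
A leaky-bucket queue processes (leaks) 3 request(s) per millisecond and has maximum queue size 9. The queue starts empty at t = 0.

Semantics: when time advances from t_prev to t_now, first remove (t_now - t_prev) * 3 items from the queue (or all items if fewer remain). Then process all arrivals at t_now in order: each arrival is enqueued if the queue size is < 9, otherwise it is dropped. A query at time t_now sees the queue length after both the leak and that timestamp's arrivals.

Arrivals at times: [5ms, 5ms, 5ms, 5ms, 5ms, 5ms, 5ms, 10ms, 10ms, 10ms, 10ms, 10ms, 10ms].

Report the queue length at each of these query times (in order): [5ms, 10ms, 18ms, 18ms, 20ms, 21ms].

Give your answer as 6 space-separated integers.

Answer: 7 6 0 0 0 0

Derivation:
Queue lengths at query times:
  query t=5ms: backlog = 7
  query t=10ms: backlog = 6
  query t=18ms: backlog = 0
  query t=18ms: backlog = 0
  query t=20ms: backlog = 0
  query t=21ms: backlog = 0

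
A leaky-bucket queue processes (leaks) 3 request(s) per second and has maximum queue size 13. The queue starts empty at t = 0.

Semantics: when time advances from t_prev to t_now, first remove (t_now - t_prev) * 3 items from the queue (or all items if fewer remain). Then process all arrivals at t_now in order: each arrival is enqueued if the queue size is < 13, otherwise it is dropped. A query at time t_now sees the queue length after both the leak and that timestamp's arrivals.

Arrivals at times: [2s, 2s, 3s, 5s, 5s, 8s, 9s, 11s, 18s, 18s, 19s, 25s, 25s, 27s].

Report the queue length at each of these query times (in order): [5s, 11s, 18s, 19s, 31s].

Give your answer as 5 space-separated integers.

Answer: 2 1 2 1 0

Derivation:
Queue lengths at query times:
  query t=5s: backlog = 2
  query t=11s: backlog = 1
  query t=18s: backlog = 2
  query t=19s: backlog = 1
  query t=31s: backlog = 0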